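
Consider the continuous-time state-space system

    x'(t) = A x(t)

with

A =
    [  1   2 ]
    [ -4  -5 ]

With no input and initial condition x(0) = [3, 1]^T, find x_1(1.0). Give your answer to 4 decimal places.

det(sI - A) = s^2 - (tr A)s + det A, with tr A = 1 + (-5) = -4 and det A = 1·(-5) - 2·(-4) = -5 - (-8) = 3.
So p(s) = det(sI - A) = s^2 + 4s + 3.
Factor s^2 + 4s + 3: two numbers with sum -4 and product 3 are -1 and -3, so s^2 + 4s + 3 = (s + 1)(s + 3).
Hence p(s) = (s + 1) (s + 3), with roots -3, -1.
The eigenvalues -3, -1 are distinct and real, so A is diagonalisable and x(t) = e^{At} x(0) = V diag(e^{λ_i t}) V^{-1} x(0), where the columns of V are the eigenvectors.
λ = -3: A - (-3)I = [[4, 2], [-4, -2]]. Row 1 gives 4·v1 + 2·v2 = 0, so take v_1 = [1, -2]^T.
λ = -1: A - (-1)I = [[2, 2], [-4, -4]]. Row 1 gives 2·v1 + 2·v2 = 0, so take v_2 = [-1, 1]^T.
V = [v_1 v_2] = [[1, -1], [-2, 1]] has det V = -1, so V^{-1} = adj(V)/det V = [[-1, -1], [-2, -1]].
Modal coordinates z(0) = V^{-1} x(0): (-1)·3 + (-1)·1 = -4; (-2)·3 + (-1)·1 = -7; so z(0) = [-4, -7]^T.
x_1(t) = Σ_i (v_i)_1 · z_i(0) · e^{λ_i t} (row 1 of V times the modal terms).
x_1(1.0) = 1·(-4)·e^{-3·1.0} + (-1)·(-7)·e^{-1·1.0} = (-4)·0.049787 + 7·0.367879 = 2.3760.

2.3760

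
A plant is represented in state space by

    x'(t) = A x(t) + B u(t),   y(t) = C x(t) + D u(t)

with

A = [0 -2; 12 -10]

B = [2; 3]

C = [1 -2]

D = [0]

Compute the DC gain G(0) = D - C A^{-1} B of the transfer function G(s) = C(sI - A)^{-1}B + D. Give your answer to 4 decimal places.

G(0) = C(-A)^{-1}B + D = -C A^{-1} B + D.
det A = 24, so A^{-1} = (1/24)·adj(A) = [[-5/12, 1/12], [-1/2, 0]]
A^{-1} B = [-7/12, -1]^T
C A^{-1} B = 17/12
G(0) = D - C A^{-1} B = 0 - (17/12) = -17/12 ≈ -1.4167

-1.4167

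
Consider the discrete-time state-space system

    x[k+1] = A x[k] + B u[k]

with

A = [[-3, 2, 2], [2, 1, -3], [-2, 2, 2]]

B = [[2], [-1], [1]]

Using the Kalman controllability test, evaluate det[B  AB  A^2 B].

AB = [[-6], [0], [-4]]
A^2B = [[10], [0], [4]]
Controllability matrix C = [B  AB  A^2B] = [[2, -6, 10], [-1, 0, 0], [1, -4, 4]]
Expanding along the first row, det(C) = 2·(0·4 - 0·(-4)) - (-6)·((-1)·4 - 0·1) + 10·((-1)·(-4) - 0·1) = 2·0 - (-6)·(-4) + 10·4 = 16
Since det(C) ≠ 0, rank(C) = 3 and the system is completely controllable.

16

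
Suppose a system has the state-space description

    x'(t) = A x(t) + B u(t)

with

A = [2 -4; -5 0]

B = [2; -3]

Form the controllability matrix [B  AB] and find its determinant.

AB = [[16], [-10]]
Controllability matrix C = [B  AB] = [[2, 16], [-3, -10]]
det(C) = 2·(-10) - 16·(-3) = -20 - (-48) = 28
Since det(C) ≠ 0, rank(C) = 2 and the system is completely controllable.

28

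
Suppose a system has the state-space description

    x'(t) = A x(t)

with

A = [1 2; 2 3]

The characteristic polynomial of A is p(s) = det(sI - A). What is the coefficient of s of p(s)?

For a 2×2 matrix, det(sI - A) = s^2 - (tr A)s + det A.
tr A = 4, det A = -1.
So p(s) = s^2 - 4s - 1.
The coefficient of s is -4.

-4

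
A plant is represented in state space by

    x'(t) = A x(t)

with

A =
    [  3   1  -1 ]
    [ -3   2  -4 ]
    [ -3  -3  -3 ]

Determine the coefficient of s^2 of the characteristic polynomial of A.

Expand det(sI - A) for the 3×3 matrix.
p(s) = s^3 - 2s^2 - 21s + 66.
(Check: constant term = det(-A) = (-1)^3 det A = 66; coefficient of s^2 = -tr A = -2.)
The coefficient of s^2 is -2.

-2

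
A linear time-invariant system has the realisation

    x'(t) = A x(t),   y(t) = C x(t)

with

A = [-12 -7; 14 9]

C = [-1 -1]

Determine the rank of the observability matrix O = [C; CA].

CA = [[-2, -2]]
Observability matrix O = [C; CA] = [[-1, -1], [-2, -2]]
Every row of O is a scalar multiple of row 1 = [-1, -1] (multipliers 1, 2), so the rows span a one-dimensional space.
O ≠ 0, hence rank(O) = 1.
rank(O) = 1 < n = 2, so the pair (A, C) is not completely observable.

1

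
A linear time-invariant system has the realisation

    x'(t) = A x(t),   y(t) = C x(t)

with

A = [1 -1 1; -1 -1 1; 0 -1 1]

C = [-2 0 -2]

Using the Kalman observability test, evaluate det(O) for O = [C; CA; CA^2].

CA = [[-2, 4, -4]]
CA^2 = [[-6, 2, -2]]
Observability matrix O = [C; CA; CA^2] = [[-2, 0, -2], [-2, 4, -4], [-6, 2, -2]]
Expanding along the first row, det(O) = (-2)·(4·(-2) - (-4)·2) - 0·((-2)·(-2) - (-4)·(-6)) + (-2)·((-2)·2 - 4·(-6)) = (-2)·0 - 0·(-20) + (-2)·20 = -40
Since det(O) ≠ 0, rank(O) = 3 and the system is completely observable.

-40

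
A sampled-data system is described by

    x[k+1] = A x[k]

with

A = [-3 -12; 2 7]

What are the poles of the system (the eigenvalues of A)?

1, 3

det(zI - A) = z^2 - (tr A)z + det A, with tr A = (-3) + 7 = 4 and det A = (-3)·7 - (-12)·2 = -21 - (-24) = 3.
So p(z) = det(zI - A) = z^2 - 4z + 3.
Factor z^2 - 4z + 3: two numbers with sum 4 and product 3 are 3 and 1, so z^2 - 4z + 3 = (z - 3)(z - 1).
Hence p(z) = (z - 3) (z - 1), with roots 1, 3.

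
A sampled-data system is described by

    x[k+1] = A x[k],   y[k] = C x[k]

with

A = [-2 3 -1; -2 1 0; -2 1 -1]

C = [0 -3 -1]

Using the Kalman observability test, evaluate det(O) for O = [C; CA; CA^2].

CA = [[8, -4, 1]]
CA^2 = [[-10, 21, -9]]
Observability matrix O = [C; CA; CA^2] = [[0, -3, -1], [8, -4, 1], [-10, 21, -9]]
Expanding along the first row, det(O) = 0·((-4)·(-9) - 1·21) - (-3)·(8·(-9) - 1·(-10)) + (-1)·(8·21 - (-4)·(-10)) = 0·15 - (-3)·(-62) + (-1)·128 = -314
Since det(O) ≠ 0, rank(O) = 3 and the system is completely observable.

-314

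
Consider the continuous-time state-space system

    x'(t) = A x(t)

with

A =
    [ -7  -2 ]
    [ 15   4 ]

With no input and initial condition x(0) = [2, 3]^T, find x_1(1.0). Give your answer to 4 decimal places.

det(sI - A) = s^2 - (tr A)s + det A, with tr A = (-7) + 4 = -3 and det A = (-7)·4 - (-2)·15 = -28 - (-30) = 2.
So p(s) = det(sI - A) = s^2 + 3s + 2.
Factor s^2 + 3s + 2: two numbers with sum -3 and product 2 are -1 and -2, so s^2 + 3s + 2 = (s + 1)(s + 2).
Hence p(s) = (s + 1) (s + 2), with roots -2, -1.
The eigenvalues -2, -1 are distinct and real, so A is diagonalisable and x(t) = e^{At} x(0) = V diag(e^{λ_i t}) V^{-1} x(0), where the columns of V are the eigenvectors.
λ = -2: A - (-2)I = [[-5, -2], [15, 6]]. Row 1 gives (-5)·v1 + (-2)·v2 = 0, so take v_1 = [-2, 5]^T.
λ = -1: A - (-1)I = [[-6, -2], [15, 5]]. Row 1 gives (-6)·v1 + (-2)·v2 = 0, so take v_2 = [-1, 3]^T.
V = [v_1 v_2] = [[-2, -1], [5, 3]] has det V = -1, so V^{-1} = adj(V)/det V = [[-3, -1], [5, 2]].
Modal coordinates z(0) = V^{-1} x(0): (-3)·2 + (-1)·3 = -9; 5·2 + 2·3 = 16; so z(0) = [-9, 16]^T.
x_1(t) = Σ_i (v_i)_1 · z_i(0) · e^{λ_i t} (row 1 of V times the modal terms).
x_1(1.0) = (-2)·(-9)·e^{-2·1.0} + (-1)·16·e^{-1·1.0} = 18·0.135335 + (-16)·0.367879 = -3.4500.

-3.4500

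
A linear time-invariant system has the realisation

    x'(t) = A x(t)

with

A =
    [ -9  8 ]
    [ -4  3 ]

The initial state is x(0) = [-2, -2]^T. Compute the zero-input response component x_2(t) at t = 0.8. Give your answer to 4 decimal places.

-0.8987

det(sI - A) = s^2 - (tr A)s + det A, with tr A = (-9) + 3 = -6 and det A = (-9)·3 - 8·(-4) = -27 - (-32) = 5.
So p(s) = det(sI - A) = s^2 + 6s + 5.
Factor s^2 + 6s + 5: two numbers with sum -6 and product 5 are -1 and -5, so s^2 + 6s + 5 = (s + 1)(s + 5).
Hence p(s) = (s + 1) (s + 5), with roots -5, -1.
The eigenvalues -5, -1 are distinct and real, so A is diagonalisable and x(t) = e^{At} x(0) = V diag(e^{λ_i t}) V^{-1} x(0), where the columns of V are the eigenvectors.
λ = -5: A - (-5)I = [[-4, 8], [-4, 8]]. Row 1 gives (-4)·v1 + 8·v2 = 0, so take v_1 = [-2, -1]^T.
λ = -1: A - (-1)I = [[-8, 8], [-4, 4]]. Row 1 gives (-8)·v1 + 8·v2 = 0, so take v_2 = [1, 1]^T.
V = [v_1 v_2] = [[-2, 1], [-1, 1]] has det V = -1, so V^{-1} = adj(V)/det V = [[-1, 1], [-1, 2]].
Modal coordinates z(0) = V^{-1} x(0): (-1)·(-2) + 1·(-2) = 0; (-1)·(-2) + 2·(-2) = -2; so z(0) = [0, -2]^T.
x_2(t) = Σ_i (v_i)_2 · z_i(0) · e^{λ_i t} (row 2 of V times the modal terms).
x_2(0.8) = (-1)·0·e^{-5·0.8} + 1·(-2)·e^{-1·0.8} = 0·0.018316 + (-2)·0.449329 = -0.8987.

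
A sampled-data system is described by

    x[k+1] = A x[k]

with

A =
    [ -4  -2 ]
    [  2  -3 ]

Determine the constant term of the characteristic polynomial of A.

For a 2×2 matrix, det(zI - A) = z^2 - (tr A)z + det A.
tr A = -7, det A = 16.
So p(z) = z^2 + 7z + 16.
The constant term is 16.

16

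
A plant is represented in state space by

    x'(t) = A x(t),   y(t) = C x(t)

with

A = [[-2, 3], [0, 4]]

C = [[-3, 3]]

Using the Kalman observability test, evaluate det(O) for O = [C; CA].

-27

CA = [[6, 3]]
Observability matrix O = [C; CA] = [[-3, 3], [6, 3]]
det(O) = (-3)·3 - 3·6 = -9 - 18 = -27
Since det(O) ≠ 0, rank(O) = 2 and the system is completely observable.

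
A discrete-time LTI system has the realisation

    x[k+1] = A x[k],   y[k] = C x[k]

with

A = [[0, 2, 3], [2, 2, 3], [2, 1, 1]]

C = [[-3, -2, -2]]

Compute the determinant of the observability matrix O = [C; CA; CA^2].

CA = [[-8, -12, -17]]
CA^2 = [[-58, -57, -77]]
Observability matrix O = [C; CA; CA^2] = [[-3, -2, -2], [-8, -12, -17], [-58, -57, -77]]
Expanding along the first row, det(O) = (-3)·((-12)·(-77) - (-17)·(-57)) - (-2)·((-8)·(-77) - (-17)·(-58)) + (-2)·((-8)·(-57) - (-12)·(-58)) = (-3)·(-45) - (-2)·(-370) + (-2)·(-240) = -125
Since det(O) ≠ 0, rank(O) = 3 and the system is completely observable.

-125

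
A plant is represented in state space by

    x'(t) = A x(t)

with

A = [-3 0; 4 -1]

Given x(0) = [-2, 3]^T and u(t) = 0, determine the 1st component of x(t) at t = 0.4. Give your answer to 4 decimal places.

-0.6024

det(sI - A) = s^2 - (tr A)s + det A, with tr A = (-3) + (-1) = -4 and det A = (-3)·(-1) - 0·4 = 3 - 0 = 3.
So p(s) = det(sI - A) = s^2 + 4s + 3.
Factor s^2 + 4s + 3: two numbers with sum -4 and product 3 are -1 and -3, so s^2 + 4s + 3 = (s + 1)(s + 3).
Hence p(s) = (s + 1) (s + 3), with roots -3, -1.
The eigenvalues -3, -1 are distinct and real, so A is diagonalisable and x(t) = e^{At} x(0) = V diag(e^{λ_i t}) V^{-1} x(0), where the columns of V are the eigenvectors.
λ = -3: A - (-3)I = [[0, 0], [4, 2]]. Row 2 gives 4·v1 + 2·v2 = 0, so take v_1 = [1, -2]^T.
λ = -1: A - (-1)I = [[-2, 0], [4, 0]]. Row 1 gives (-2)·v1 + 0·v2 = 0, so take v_2 = [0, -1]^T.
V = [v_1 v_2] = [[1, 0], [-2, -1]] has det V = -1, so V^{-1} = adj(V)/det V = [[1, 0], [-2, -1]].
Modal coordinates z(0) = V^{-1} x(0): 1·(-2) + 0·3 = -2; (-2)·(-2) + (-1)·3 = 1; so z(0) = [-2, 1]^T.
x_1(t) = Σ_i (v_i)_1 · z_i(0) · e^{λ_i t} (row 1 of V times the modal terms).
x_1(0.4) = 1·(-2)·e^{-3·0.4} + 0·1·e^{-1·0.4} = (-2)·0.301194 + 0·0.670320 = -0.6024.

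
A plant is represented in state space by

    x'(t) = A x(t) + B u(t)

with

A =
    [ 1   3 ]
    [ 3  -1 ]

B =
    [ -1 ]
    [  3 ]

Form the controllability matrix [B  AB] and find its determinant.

-18

AB = [[8], [-6]]
Controllability matrix C = [B  AB] = [[-1, 8], [3, -6]]
det(C) = (-1)·(-6) - 8·3 = 6 - 24 = -18
Since det(C) ≠ 0, rank(C) = 2 and the system is completely controllable.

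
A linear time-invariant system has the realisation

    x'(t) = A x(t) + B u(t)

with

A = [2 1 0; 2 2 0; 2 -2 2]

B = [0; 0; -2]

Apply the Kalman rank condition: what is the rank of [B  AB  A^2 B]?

AB = [[0], [0], [-4]]
A^2B = [[0], [0], [-8]]
Controllability matrix C = [B  AB  A^2B] = [[0, 0, 0], [0, 0, 0], [-2, -4, -8]]
Every column of C is a scalar multiple of column 1 = [0, 0, -2] (multipliers 1, 2, 4), so the columns span a one-dimensional space.
C ≠ 0, hence rank(C) = 1.
rank(C) = 1 < n = 3, so the pair (A, B) is not completely controllable.

1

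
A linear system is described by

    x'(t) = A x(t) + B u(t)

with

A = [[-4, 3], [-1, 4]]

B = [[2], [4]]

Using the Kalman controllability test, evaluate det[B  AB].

AB = [[4], [14]]
Controllability matrix C = [B  AB] = [[2, 4], [4, 14]]
det(C) = 2·14 - 4·4 = 28 - 16 = 12
Since det(C) ≠ 0, rank(C) = 2 and the system is completely controllable.

12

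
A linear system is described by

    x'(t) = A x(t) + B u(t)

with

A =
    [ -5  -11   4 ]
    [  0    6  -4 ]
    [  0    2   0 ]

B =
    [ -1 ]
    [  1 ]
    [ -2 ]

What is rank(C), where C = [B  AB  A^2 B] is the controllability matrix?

2

AB = [[-14], [14], [2]]
A^2B = [[-76], [76], [28]]
Controllability matrix C = [B  AB  A^2B] = [[-1, -14, -76], [1, 14, 76], [-2, 2, 28]]
The rows r1, r2, r3 of C are linearly dependent: r1 + r2 = 0 (check each entry), so rank(C) ≤ 2.
The 2×2 minor from rows 1, 3, columns 1, 2 is (-1)·2 - (-14)·(-2) = -2 - 28 = -30 ≠ 0, so rank(C) = 2.
rank(C) = 2 < n = 3, so the pair (A, B) is not completely controllable.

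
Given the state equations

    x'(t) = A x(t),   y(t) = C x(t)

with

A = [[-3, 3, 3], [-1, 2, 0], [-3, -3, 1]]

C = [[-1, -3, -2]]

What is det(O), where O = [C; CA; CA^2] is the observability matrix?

CA = [[12, -3, -5]]
CA^2 = [[-18, 45, 31]]
Observability matrix O = [C; CA; CA^2] = [[-1, -3, -2], [12, -3, -5], [-18, 45, 31]]
Expanding along the first row, det(O) = (-1)·((-3)·31 - (-5)·45) - (-3)·(12·31 - (-5)·(-18)) + (-2)·(12·45 - (-3)·(-18)) = (-1)·132 - (-3)·282 + (-2)·486 = -258
Since det(O) ≠ 0, rank(O) = 3 and the system is completely observable.

-258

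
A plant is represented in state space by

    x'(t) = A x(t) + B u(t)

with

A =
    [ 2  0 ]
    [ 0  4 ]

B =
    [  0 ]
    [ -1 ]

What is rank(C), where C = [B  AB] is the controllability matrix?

1

AB = [[0], [-4]]
Controllability matrix C = [B  AB] = [[0, 0], [-1, -4]]
Every column of C is a scalar multiple of column 1 = [0, -1] (multipliers 1, 4), so the columns span a one-dimensional space.
C ≠ 0, hence rank(C) = 1.
rank(C) = 1 < n = 2, so the pair (A, B) is not completely controllable.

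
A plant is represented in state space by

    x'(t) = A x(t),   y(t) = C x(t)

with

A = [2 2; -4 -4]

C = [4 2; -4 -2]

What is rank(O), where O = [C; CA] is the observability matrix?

1

CA = [[0, 0], [0, 0]]
Observability matrix O = [C; CA] = [[4, 2], [-4, -2], [0, 0], [0, 0]]
Every row of O is a scalar multiple of row 1 = [4, 2] (multipliers 1, -1, 0, 0), so the rows span a one-dimensional space.
O ≠ 0, hence rank(O) = 1.
rank(O) = 1 < n = 2, so the pair (A, C) is not completely observable.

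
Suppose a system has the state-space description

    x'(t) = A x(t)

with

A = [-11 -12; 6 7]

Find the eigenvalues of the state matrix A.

-5, 1

det(sI - A) = s^2 - (tr A)s + det A, with tr A = (-11) + 7 = -4 and det A = (-11)·7 - (-12)·6 = -77 - (-72) = -5.
So p(s) = det(sI - A) = s^2 + 4s - 5.
Factor s^2 + 4s - 5: two numbers with sum -4 and product -5 are 1 and -5, so s^2 + 4s - 5 = (s - 1)(s + 5).
Hence p(s) = (s - 1) (s + 5), with roots -5, 1.
At least one eigenvalue has non-negative real part, so the system is not asymptotically stable.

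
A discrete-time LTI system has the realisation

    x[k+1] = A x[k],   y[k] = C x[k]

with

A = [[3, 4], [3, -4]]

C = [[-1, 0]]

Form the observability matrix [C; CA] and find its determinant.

4

CA = [[-3, -4]]
Observability matrix O = [C; CA] = [[-1, 0], [-3, -4]]
det(O) = (-1)·(-4) - 0·(-3) = 4 - 0 = 4
Since det(O) ≠ 0, rank(O) = 2 and the system is completely observable.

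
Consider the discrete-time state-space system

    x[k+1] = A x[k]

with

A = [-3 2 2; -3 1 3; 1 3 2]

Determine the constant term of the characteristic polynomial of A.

-19

Expand det(zI - A) for the 3×3 matrix.
p(z) = z^3 - 12z - 19.
(Check: constant term = det(-A) = (-1)^3 det A = -19; coefficient of z^2 = -tr A = 0.)
The constant term is -19.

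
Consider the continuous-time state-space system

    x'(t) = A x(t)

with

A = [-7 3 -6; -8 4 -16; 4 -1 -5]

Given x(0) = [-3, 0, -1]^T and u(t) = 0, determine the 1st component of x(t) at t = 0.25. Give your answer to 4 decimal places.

2.5103

det(sI - A) = s^3 - (tr A)s^2 + (M11 + M22 + M33)s - det A, where Mii is the 2×2 principal minor of A obtained by deleting row i and column i.
tr A = (-7) + 4 + (-5) = -8; M11 = 4·(-5) - (-16)·(-1) = -20 - 16 = -36; M22 = (-7)·(-5) - (-6)·4 = 35 - (-24) = 59; M33 = (-7)·4 - 3·(-8) = -28 - (-24) = -4; sum of minors = 19.
det A = (-7)·(4·(-5) - (-16)·(-1)) - 3·((-8)·(-5) - (-16)·4) + (-6)·((-8)·(-1) - 4·4) = (-7)·(-36) - 3·104 + (-6)·(-8) = -12.
So p(s) = det(sI - A) = s^3 + 8s^2 + 19s + 12.
Rational-root test: any integer root divides 12. Testing small divisors, s = -1 works: p(-1) = -1 + 8 + (-19) + 12 = 0, so (s + 1) is a factor.
Dividing, p(s) = (s + 1)(s^2 + 7s + 12).
Factor s^2 + 7s + 12: two numbers with sum -7 and product 12 are -3 and -4, so s^2 + 7s + 12 = (s + 3)(s + 4).
Hence p(s) = (s + 1) (s + 3) (s + 4), with roots -4, -3, -1.
The eigenvalues -4, -3, -1 are distinct and real, so A is diagonalisable and x(t) = e^{At} x(0) = V diag(e^{λ_i t}) V^{-1} x(0), where the columns of V are the eigenvectors.
λ = -4: A - (-4)I = [[-3, 3, -6], [-8, 8, -16], [4, -1, -1]]. v must be orthogonal to every row; (row 1) × (row 3) = [-9, -27, -9], so take v_1 = [-1, -3, -1]^T.
λ = -3: A - (-3)I = [[-4, 3, -6], [-8, 7, -16], [4, -1, -2]]. v must be orthogonal to every row; (row 1) × (row 2) = [-6, -16, -4], so take v_2 = [-3, -8, -2]^T.
λ = -1: A - (-1)I = [[-6, 3, -6], [-8, 5, -16], [4, -1, -4]]. v must be orthogonal to every row; (row 1) × (row 2) = [-18, -48, -6], so take v_3 = [-3, -8, -1]^T.
V = [v_1 v_2 v_3] = [[-1, -3, -3], [-3, -8, -8], [-1, -2, -1]] has det V = -1, so V^{-1} = adj(V)/det V = [[8, -3, 0], [-5, 2, -1], [2, -1, 1]].
Modal coordinates z(0) = V^{-1} x(0): 8·(-3) + (-3)·0 + 0·(-1) = -24; (-5)·(-3) + 2·0 + (-1)·(-1) = 16; 2·(-3) + (-1)·0 + 1·(-1) = -7; so z(0) = [-24, 16, -7]^T.
x_1(t) = Σ_i (v_i)_1 · z_i(0) · e^{λ_i t} (row 1 of V times the modal terms).
x_1(0.25) = (-1)·(-24)·e^{-4·0.25} + (-3)·16·e^{-3·0.25} + (-3)·(-7)·e^{-1·0.25} = 24·0.367879 + (-48)·0.472367 + 21·0.778801 = 2.5103.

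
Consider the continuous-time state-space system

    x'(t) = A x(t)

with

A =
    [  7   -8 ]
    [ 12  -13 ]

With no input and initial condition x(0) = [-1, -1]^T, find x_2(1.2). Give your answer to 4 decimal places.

det(sI - A) = s^2 - (tr A)s + det A, with tr A = 7 + (-13) = -6 and det A = 7·(-13) - (-8)·12 = -91 - (-96) = 5.
So p(s) = det(sI - A) = s^2 + 6s + 5.
Factor s^2 + 6s + 5: two numbers with sum -6 and product 5 are -1 and -5, so s^2 + 6s + 5 = (s + 1)(s + 5).
Hence p(s) = (s + 1) (s + 5), with roots -5, -1.
The eigenvalues -5, -1 are distinct and real, so A is diagonalisable and x(t) = e^{At} x(0) = V diag(e^{λ_i t}) V^{-1} x(0), where the columns of V are the eigenvectors.
λ = -5: A - (-5)I = [[12, -8], [12, -8]]. Row 1 gives 12·v1 + (-8)·v2 = 0, so take v_1 = [-2, -3]^T.
λ = -1: A - (-1)I = [[8, -8], [12, -12]]. Row 1 gives 8·v1 + (-8)·v2 = 0, so take v_2 = [1, 1]^T.
V = [v_1 v_2] = [[-2, 1], [-3, 1]] has det V = 1, so V^{-1} = adj(V)/det V = [[1, -1], [3, -2]].
Modal coordinates z(0) = V^{-1} x(0): 1·(-1) + (-1)·(-1) = 0; 3·(-1) + (-2)·(-1) = -1; so z(0) = [0, -1]^T.
x_2(t) = Σ_i (v_i)_2 · z_i(0) · e^{λ_i t} (row 2 of V times the modal terms).
x_2(1.2) = (-3)·0·e^{-5·1.2} + 1·(-1)·e^{-1·1.2} = 0·0.002479 + (-1)·0.301194 = -0.3012.

-0.3012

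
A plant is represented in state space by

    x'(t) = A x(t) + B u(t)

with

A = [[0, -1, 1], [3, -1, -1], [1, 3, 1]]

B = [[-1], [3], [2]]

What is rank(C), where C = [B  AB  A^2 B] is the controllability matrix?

3

AB = [[-1], [-8], [10]]
A^2B = [[18], [-5], [-15]]
Controllability matrix C = [B  AB  A^2B] = [[-1, -1, 18], [3, -8, -5], [2, 10, -15]]
det(C) = (-1)·((-8)·(-15) - (-5)·10) - (-1)·(3·(-15) - (-5)·2) + 18·(3·10 - (-8)·2) = (-1)·170 - (-1)·(-35) + 18·46 = 623 ≠ 0, so rank(C) = 3.
rank(C) = 3 = n, so the pair (A, B) is completely controllable.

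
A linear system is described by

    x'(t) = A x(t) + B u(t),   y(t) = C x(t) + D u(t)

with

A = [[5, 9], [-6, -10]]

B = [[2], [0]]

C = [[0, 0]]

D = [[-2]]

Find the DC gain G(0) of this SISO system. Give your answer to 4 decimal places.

-2.0000

G(0) = C(-A)^{-1}B + D = -C A^{-1} B + D.
det A = 4, so A^{-1} = (1/4)·adj(A) = [[-5/2, -9/4], [3/2, 5/4]]
A^{-1} B = [-5, 3]^T
C A^{-1} B = 0
G(0) = D - C A^{-1} B = -2 - (0) = -2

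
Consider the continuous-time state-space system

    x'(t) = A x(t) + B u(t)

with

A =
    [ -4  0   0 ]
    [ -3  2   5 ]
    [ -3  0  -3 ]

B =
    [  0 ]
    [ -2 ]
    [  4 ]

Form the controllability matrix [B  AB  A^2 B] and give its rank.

AB = [[0], [16], [-12]]
A^2B = [[0], [-28], [36]]
Controllability matrix C = [B  AB  A^2B] = [[0, 0, 0], [-2, 16, -28], [4, -12, 36]]
Row 1 of C is identically zero, so rank(C) ≤ 2.
The 2×2 minor from rows 2, 3, columns 1, 2 is (-2)·(-12) - 16·4 = 24 - 64 = -40 ≠ 0, so rank(C) = 2.
rank(C) = 2 < n = 3, so the pair (A, B) is not completely controllable.

2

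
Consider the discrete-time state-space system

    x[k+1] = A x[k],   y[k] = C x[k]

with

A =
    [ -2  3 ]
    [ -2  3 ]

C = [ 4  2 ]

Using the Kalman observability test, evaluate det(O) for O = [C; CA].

96

CA = [[-12, 18]]
Observability matrix O = [C; CA] = [[4, 2], [-12, 18]]
det(O) = 4·18 - 2·(-12) = 72 - (-24) = 96
Since det(O) ≠ 0, rank(O) = 2 and the system is completely observable.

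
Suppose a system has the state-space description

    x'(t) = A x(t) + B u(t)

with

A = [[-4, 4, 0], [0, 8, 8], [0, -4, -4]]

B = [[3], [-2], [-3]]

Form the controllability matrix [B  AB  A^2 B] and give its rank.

AB = [[-20], [-40], [20]]
A^2B = [[-80], [-160], [80]]
Controllability matrix C = [B  AB  A^2B] = [[3, -20, -80], [-2, -40, -160], [-3, 20, 80]]
The rows r1, r2, r3 of C are linearly dependent: r1 + r3 = 0 (check each entry), so rank(C) ≤ 2.
The 2×2 minor from rows 1, 2, columns 1, 2 is 3·(-40) - (-20)·(-2) = -120 - 40 = -160 ≠ 0, so rank(C) = 2.
rank(C) = 2 < n = 3, so the pair (A, B) is not completely controllable.

2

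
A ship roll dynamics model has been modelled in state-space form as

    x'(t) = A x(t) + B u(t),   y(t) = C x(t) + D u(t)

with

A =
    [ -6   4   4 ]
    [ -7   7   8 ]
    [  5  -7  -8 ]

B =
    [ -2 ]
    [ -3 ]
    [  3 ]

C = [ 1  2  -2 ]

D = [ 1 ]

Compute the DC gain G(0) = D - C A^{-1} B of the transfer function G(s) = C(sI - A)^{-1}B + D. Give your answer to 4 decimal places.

G(0) = C(-A)^{-1}B + D = -C A^{-1} B + D.
det A = -8, so A^{-1} = (1/-8)·adj(A) = [[0, -1/2, -1/2], [2, -7/2, -5/2], [-7/4, 11/4, 7/4]]
A^{-1} B = [0, -1, 1/2]^T
C A^{-1} B = -3
G(0) = D - C A^{-1} B = 1 - (-3) = 4

4.0000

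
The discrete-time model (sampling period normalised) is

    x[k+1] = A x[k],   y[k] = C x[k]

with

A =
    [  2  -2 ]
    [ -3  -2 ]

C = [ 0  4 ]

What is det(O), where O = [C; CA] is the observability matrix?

CA = [[-12, -8]]
Observability matrix O = [C; CA] = [[0, 4], [-12, -8]]
det(O) = 0·(-8) - 4·(-12) = 0 - (-48) = 48
Since det(O) ≠ 0, rank(O) = 2 and the system is completely observable.

48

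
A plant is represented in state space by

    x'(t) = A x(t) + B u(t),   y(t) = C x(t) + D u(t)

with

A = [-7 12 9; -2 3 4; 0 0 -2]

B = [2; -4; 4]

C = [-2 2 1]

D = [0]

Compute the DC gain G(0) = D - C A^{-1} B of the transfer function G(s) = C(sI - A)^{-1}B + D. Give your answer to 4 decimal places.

G(0) = C(-A)^{-1}B + D = -C A^{-1} B + D.
det A = -6, so A^{-1} = (1/-6)·adj(A) = [[1, -4, -7/2], [2/3, -7/3, -5/3], [0, 0, -1/2]]
A^{-1} B = [4, 4, -2]^T
C A^{-1} B = -2
G(0) = D - C A^{-1} B = 0 - (-2) = 2

2.0000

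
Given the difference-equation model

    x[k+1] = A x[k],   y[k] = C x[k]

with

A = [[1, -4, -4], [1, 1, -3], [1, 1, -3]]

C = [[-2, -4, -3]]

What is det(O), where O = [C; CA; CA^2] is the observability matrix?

CA = [[-9, 1, 29]]
CA^2 = [[21, 66, -54]]
Observability matrix O = [C; CA; CA^2] = [[-2, -4, -3], [-9, 1, 29], [21, 66, -54]]
Expanding along the first row, det(O) = (-2)·(1·(-54) - 29·66) - (-4)·((-9)·(-54) - 29·21) + (-3)·((-9)·66 - 1·21) = (-2)·(-1968) - (-4)·(-123) + (-3)·(-615) = 5289
Since det(O) ≠ 0, rank(O) = 3 and the system is completely observable.

5289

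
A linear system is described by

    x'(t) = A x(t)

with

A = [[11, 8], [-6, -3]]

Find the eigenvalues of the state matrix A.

3, 5

det(sI - A) = s^2 - (tr A)s + det A, with tr A = 11 + (-3) = 8 and det A = 11·(-3) - 8·(-6) = -33 - (-48) = 15.
So p(s) = det(sI - A) = s^2 - 8s + 15.
Factor s^2 - 8s + 15: two numbers with sum 8 and product 15 are 5 and 3, so s^2 - 8s + 15 = (s - 5)(s - 3).
Hence p(s) = (s - 5) (s - 3), with roots 3, 5.
At least one eigenvalue has non-negative real part, so the system is not asymptotically stable.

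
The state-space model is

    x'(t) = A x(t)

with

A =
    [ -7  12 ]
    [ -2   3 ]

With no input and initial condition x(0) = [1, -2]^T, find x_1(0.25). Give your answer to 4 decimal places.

det(sI - A) = s^2 - (tr A)s + det A, with tr A = (-7) + 3 = -4 and det A = (-7)·3 - 12·(-2) = -21 - (-24) = 3.
So p(s) = det(sI - A) = s^2 + 4s + 3.
Factor s^2 + 4s + 3: two numbers with sum -4 and product 3 are -1 and -3, so s^2 + 4s + 3 = (s + 1)(s + 3).
Hence p(s) = (s + 1) (s + 3), with roots -3, -1.
The eigenvalues -3, -1 are distinct and real, so A is diagonalisable and x(t) = e^{At} x(0) = V diag(e^{λ_i t}) V^{-1} x(0), where the columns of V are the eigenvectors.
λ = -3: A - (-3)I = [[-4, 12], [-2, 6]]. Row 1 gives (-4)·v1 + 12·v2 = 0, so take v_1 = [-3, -1]^T.
λ = -1: A - (-1)I = [[-6, 12], [-2, 4]]. Row 1 gives (-6)·v1 + 12·v2 = 0, so take v_2 = [2, 1]^T.
V = [v_1 v_2] = [[-3, 2], [-1, 1]] has det V = -1, so V^{-1} = adj(V)/det V = [[-1, 2], [-1, 3]].
Modal coordinates z(0) = V^{-1} x(0): (-1)·1 + 2·(-2) = -5; (-1)·1 + 3·(-2) = -7; so z(0) = [-5, -7]^T.
x_1(t) = Σ_i (v_i)_1 · z_i(0) · e^{λ_i t} (row 1 of V times the modal terms).
x_1(0.25) = (-3)·(-5)·e^{-3·0.25} + 2·(-7)·e^{-1·0.25} = 15·0.472367 + (-14)·0.778801 = -3.8177.

-3.8177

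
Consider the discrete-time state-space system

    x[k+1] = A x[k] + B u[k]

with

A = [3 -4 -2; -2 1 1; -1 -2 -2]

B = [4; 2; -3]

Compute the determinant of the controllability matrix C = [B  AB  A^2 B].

-2160

AB = [[10], [-9], [-2]]
A^2B = [[70], [-31], [12]]
Controllability matrix C = [B  AB  A^2B] = [[4, 10, 70], [2, -9, -31], [-3, -2, 12]]
Expanding along the first row, det(C) = 4·((-9)·12 - (-31)·(-2)) - 10·(2·12 - (-31)·(-3)) + 70·(2·(-2) - (-9)·(-3)) = 4·(-170) - 10·(-69) + 70·(-31) = -2160
Since det(C) ≠ 0, rank(C) = 3 and the system is completely controllable.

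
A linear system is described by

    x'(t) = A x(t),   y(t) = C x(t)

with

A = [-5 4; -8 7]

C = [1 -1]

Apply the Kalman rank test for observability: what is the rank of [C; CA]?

CA = [[3, -3]]
Observability matrix O = [C; CA] = [[1, -1], [3, -3]]
Every row of O is a scalar multiple of row 1 = [1, -1] (multipliers 1, 3), so the rows span a one-dimensional space.
O ≠ 0, hence rank(O) = 1.
rank(O) = 1 < n = 2, so the pair (A, C) is not completely observable.

1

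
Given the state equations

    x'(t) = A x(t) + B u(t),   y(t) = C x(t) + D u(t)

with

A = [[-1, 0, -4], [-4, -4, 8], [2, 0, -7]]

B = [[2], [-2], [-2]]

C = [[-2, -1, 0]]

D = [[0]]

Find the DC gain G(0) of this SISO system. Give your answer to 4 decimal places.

-1.2333

G(0) = C(-A)^{-1}B + D = -C A^{-1} B + D.
det A = -60, so A^{-1} = (1/-60)·adj(A) = [[-7/15, 0, 4/15], [1/5, -1/4, -2/5], [-2/15, 0, -1/15]]
A^{-1} B = [-22/15, 17/10, -2/15]^T
C A^{-1} B = 37/30
G(0) = D - C A^{-1} B = 0 - (37/30) = -37/30 ≈ -1.2333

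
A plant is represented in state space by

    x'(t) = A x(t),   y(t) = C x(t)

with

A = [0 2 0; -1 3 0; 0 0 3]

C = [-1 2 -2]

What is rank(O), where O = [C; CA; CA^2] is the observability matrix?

CA = [[-2, 4, -6]]
CA^2 = [[-4, 8, -18]]
Observability matrix O = [C; CA; CA^2] = [[-1, 2, -2], [-2, 4, -6], [-4, 8, -18]]
The columns c1, c2, c3 of O are linearly dependent: 2·c1 + c2 = 0 (check each entry), so rank(O) ≤ 2.
The 2×2 minor from rows 1, 2, columns 1, 3 is (-1)·(-6) - (-2)·(-2) = 6 - 4 = 2 ≠ 0, so rank(O) = 2.
rank(O) = 2 < n = 3, so the pair (A, C) is not completely observable.

2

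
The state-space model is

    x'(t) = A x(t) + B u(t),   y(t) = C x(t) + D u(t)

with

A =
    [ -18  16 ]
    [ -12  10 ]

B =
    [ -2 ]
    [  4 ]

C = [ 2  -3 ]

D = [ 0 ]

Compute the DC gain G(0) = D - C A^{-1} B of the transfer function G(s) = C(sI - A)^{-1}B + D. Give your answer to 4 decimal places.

-10.0000

G(0) = C(-A)^{-1}B + D = -C A^{-1} B + D.
det A = 12, so A^{-1} = (1/12)·adj(A) = [[5/6, -4/3], [1, -3/2]]
A^{-1} B = [-7, -8]^T
C A^{-1} B = 10
G(0) = D - C A^{-1} B = 0 - (10) = -10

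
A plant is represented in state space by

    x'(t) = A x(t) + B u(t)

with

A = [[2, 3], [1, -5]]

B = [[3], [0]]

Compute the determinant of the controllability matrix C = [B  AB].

AB = [[6], [3]]
Controllability matrix C = [B  AB] = [[3, 6], [0, 3]]
det(C) = 3·3 - 6·0 = 9 - 0 = 9
Since det(C) ≠ 0, rank(C) = 2 and the system is completely controllable.

9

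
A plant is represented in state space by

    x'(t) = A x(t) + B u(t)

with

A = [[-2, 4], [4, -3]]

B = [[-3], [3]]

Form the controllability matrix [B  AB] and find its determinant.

AB = [[18], [-21]]
Controllability matrix C = [B  AB] = [[-3, 18], [3, -21]]
det(C) = (-3)·(-21) - 18·3 = 63 - 54 = 9
Since det(C) ≠ 0, rank(C) = 2 and the system is completely controllable.

9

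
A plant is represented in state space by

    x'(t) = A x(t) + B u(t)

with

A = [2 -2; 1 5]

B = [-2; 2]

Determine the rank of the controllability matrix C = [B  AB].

1

AB = [[-8], [8]]
Controllability matrix C = [B  AB] = [[-2, -8], [2, 8]]
Every column of C is a scalar multiple of column 1 = [-2, 2] (multipliers 1, 4), so the columns span a one-dimensional space.
C ≠ 0, hence rank(C) = 1.
rank(C) = 1 < n = 2, so the pair (A, B) is not completely controllable.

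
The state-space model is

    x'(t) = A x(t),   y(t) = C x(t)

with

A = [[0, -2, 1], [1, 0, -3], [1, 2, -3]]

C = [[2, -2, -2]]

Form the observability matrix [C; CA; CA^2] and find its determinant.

CA = [[-4, -8, 14]]
CA^2 = [[6, 36, -22]]
Observability matrix O = [C; CA; CA^2] = [[2, -2, -2], [-4, -8, 14], [6, 36, -22]]
Expanding along the first row, det(O) = 2·((-8)·(-22) - 14·36) - (-2)·((-4)·(-22) - 14·6) + (-2)·((-4)·36 - (-8)·6) = 2·(-328) - (-2)·4 + (-2)·(-96) = -456
Since det(O) ≠ 0, rank(O) = 3 and the system is completely observable.

-456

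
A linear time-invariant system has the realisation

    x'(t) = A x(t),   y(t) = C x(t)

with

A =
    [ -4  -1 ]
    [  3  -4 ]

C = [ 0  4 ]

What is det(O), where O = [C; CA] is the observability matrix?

-48

CA = [[12, -16]]
Observability matrix O = [C; CA] = [[0, 4], [12, -16]]
det(O) = 0·(-16) - 4·12 = 0 - 48 = -48
Since det(O) ≠ 0, rank(O) = 2 and the system is completely observable.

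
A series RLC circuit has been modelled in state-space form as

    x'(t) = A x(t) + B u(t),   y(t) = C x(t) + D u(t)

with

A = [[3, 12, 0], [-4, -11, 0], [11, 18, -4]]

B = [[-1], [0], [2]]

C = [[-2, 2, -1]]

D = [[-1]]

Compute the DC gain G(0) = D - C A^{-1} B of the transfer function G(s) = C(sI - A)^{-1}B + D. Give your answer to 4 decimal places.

G(0) = C(-A)^{-1}B + D = -C A^{-1} B + D.
det A = -60, so A^{-1} = (1/-60)·adj(A) = [[-11/15, -4/5, 0], [4/15, 1/5, 0], [-49/60, -13/10, -1/4]]
A^{-1} B = [11/15, -4/15, 19/60]^T
C A^{-1} B = -139/60
G(0) = D - C A^{-1} B = -1 - (-139/60) = 79/60 ≈ 1.3167

1.3167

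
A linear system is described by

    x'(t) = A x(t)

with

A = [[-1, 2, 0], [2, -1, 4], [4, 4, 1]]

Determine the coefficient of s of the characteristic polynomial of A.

-21

Expand det(sI - A) for the 3×3 matrix.
p(s) = s^3 + s^2 - 21s - 45.
(Check: constant term = det(-A) = (-1)^3 det A = -45; coefficient of s^2 = -tr A = 1.)
The coefficient of s is -21.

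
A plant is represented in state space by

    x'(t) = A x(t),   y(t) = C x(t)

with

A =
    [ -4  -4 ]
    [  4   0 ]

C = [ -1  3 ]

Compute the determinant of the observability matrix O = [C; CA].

CA = [[16, 4]]
Observability matrix O = [C; CA] = [[-1, 3], [16, 4]]
det(O) = (-1)·4 - 3·16 = -4 - 48 = -52
Since det(O) ≠ 0, rank(O) = 2 and the system is completely observable.

-52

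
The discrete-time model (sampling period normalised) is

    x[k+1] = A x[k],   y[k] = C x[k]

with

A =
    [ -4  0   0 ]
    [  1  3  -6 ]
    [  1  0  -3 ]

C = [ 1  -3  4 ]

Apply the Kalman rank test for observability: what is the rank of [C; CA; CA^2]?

CA = [[-3, -9, 6]]
CA^2 = [[9, -27, 36]]
Observability matrix O = [C; CA; CA^2] = [[1, -3, 4], [-3, -9, 6], [9, -27, 36]]
The columns c1, c2, c3 of O are linearly dependent: -c1 + c2 + c3 = 0 (check each entry), so rank(O) ≤ 2.
The 2×2 minor from rows 1, 2, columns 1, 2 is 1·(-9) - (-3)·(-3) = -9 - 9 = -18 ≠ 0, so rank(O) = 2.
rank(O) = 2 < n = 3, so the pair (A, C) is not completely observable.

2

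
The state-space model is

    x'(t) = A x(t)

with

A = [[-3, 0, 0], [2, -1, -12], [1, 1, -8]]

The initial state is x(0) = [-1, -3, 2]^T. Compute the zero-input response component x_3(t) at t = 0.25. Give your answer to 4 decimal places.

-0.2407

det(sI - A) = s^3 - (tr A)s^2 + (M11 + M22 + M33)s - det A, where Mii is the 2×2 principal minor of A obtained by deleting row i and column i.
tr A = (-3) + (-1) + (-8) = -12; M11 = (-1)·(-8) - (-12)·1 = 8 - (-12) = 20; M22 = (-3)·(-8) - 0·1 = 24 - 0 = 24; M33 = (-3)·(-1) - 0·2 = 3 - 0 = 3; sum of minors = 47.
det A = (-3)·((-1)·(-8) - (-12)·1) - 0·(2·(-8) - (-12)·1) + 0·(2·1 - (-1)·1) = (-3)·20 - 0·(-4) + 0·3 = -60.
So p(s) = det(sI - A) = s^3 + 12s^2 + 47s + 60.
Rational-root test: any integer root divides 60. Testing small divisors, s = -3 works: p(-3) = -27 + 108 + (-141) + 60 = 0, so (s + 3) is a factor.
Dividing, p(s) = (s + 3)(s^2 + 9s + 20).
Factor s^2 + 9s + 20: two numbers with sum -9 and product 20 are -4 and -5, so s^2 + 9s + 20 = (s + 4)(s + 5).
Hence p(s) = (s + 3) (s + 4) (s + 5), with roots -5, -4, -3.
The eigenvalues -5, -4, -3 are distinct and real, so A is diagonalisable and x(t) = e^{At} x(0) = V diag(e^{λ_i t}) V^{-1} x(0), where the columns of V are the eigenvectors.
λ = -5: A - (-5)I = [[2, 0, 0], [2, 4, -12], [1, 1, -3]]. v must be orthogonal to every row; (row 1) × (row 2) = [0, 24, 8], so take v_1 = [0, 3, 1]^T.
λ = -4: A - (-4)I = [[1, 0, 0], [2, 3, -12], [1, 1, -4]]. v must be orthogonal to every row; (row 1) × (row 2) = [0, 12, 3], so take v_2 = [0, 4, 1]^T.
λ = -3: A - (-3)I = [[0, 0, 0], [2, 2, -12], [1, 1, -5]]. v must be orthogonal to every row; (row 2) × (row 3) = [2, -2, 0], so take v_3 = [1, -1, 0]^T.
V = [v_1 v_2 v_3] = [[0, 0, 1], [3, 4, -1], [1, 1, 0]] has det V = -1, so V^{-1} = adj(V)/det V = [[-1, -1, 4], [1, 1, -3], [1, 0, 0]].
Modal coordinates z(0) = V^{-1} x(0): (-1)·(-1) + (-1)·(-3) + 4·2 = 12; 1·(-1) + 1·(-3) + (-3)·2 = -10; 1·(-1) + 0·(-3) + 0·2 = -1; so z(0) = [12, -10, -1]^T.
x_3(t) = Σ_i (v_i)_3 · z_i(0) · e^{λ_i t} (row 3 of V times the modal terms).
x_3(0.25) = 1·12·e^{-5·0.25} + 1·(-10)·e^{-4·0.25} + 0·(-1)·e^{-3·0.25} = 12·0.286505 + (-10)·0.367879 + 0·0.472367 = -0.2407.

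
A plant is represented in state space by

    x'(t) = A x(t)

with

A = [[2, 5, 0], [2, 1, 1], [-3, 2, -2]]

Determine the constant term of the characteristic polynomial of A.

Expand det(sI - A) for the 3×3 matrix.
p(s) = s^3 - s^2 - 16s + 3.
(Check: constant term = det(-A) = (-1)^3 det A = 3; coefficient of s^2 = -tr A = -1.)
The constant term is 3.

3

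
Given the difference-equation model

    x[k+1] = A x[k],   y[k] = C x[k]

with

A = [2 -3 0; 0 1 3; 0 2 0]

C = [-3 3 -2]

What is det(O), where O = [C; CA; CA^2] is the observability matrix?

1056

CA = [[-6, 8, 9]]
CA^2 = [[-12, 44, 24]]
Observability matrix O = [C; CA; CA^2] = [[-3, 3, -2], [-6, 8, 9], [-12, 44, 24]]
Expanding along the first row, det(O) = (-3)·(8·24 - 9·44) - 3·((-6)·24 - 9·(-12)) + (-2)·((-6)·44 - 8·(-12)) = (-3)·(-204) - 3·(-36) + (-2)·(-168) = 1056
Since det(O) ≠ 0, rank(O) = 3 and the system is completely observable.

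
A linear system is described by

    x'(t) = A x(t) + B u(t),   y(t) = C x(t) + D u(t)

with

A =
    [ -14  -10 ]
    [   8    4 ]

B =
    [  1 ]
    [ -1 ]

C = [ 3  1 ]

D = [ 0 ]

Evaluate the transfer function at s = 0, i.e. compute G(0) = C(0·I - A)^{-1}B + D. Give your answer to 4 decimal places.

0.5000

G(0) = C(-A)^{-1}B + D = -C A^{-1} B + D.
det A = 24, so A^{-1} = (1/24)·adj(A) = [[1/6, 5/12], [-1/3, -7/12]]
A^{-1} B = [-1/4, 1/4]^T
C A^{-1} B = -1/2
G(0) = D - C A^{-1} B = 0 - (-1/2) = 1/2 ≈ 0.5000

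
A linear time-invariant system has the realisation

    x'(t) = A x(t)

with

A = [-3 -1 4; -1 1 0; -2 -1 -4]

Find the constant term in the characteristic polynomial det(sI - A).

-28

Expand det(sI - A) for the 3×3 matrix.
p(s) = s^3 + 6s^2 + 12s - 28.
(Check: constant term = det(-A) = (-1)^3 det A = -28; coefficient of s^2 = -tr A = 6.)
The constant term is -28.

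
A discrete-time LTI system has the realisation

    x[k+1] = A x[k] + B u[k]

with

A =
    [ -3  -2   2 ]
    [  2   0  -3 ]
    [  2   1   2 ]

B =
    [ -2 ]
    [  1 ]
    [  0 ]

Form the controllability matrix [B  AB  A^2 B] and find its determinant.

-80

AB = [[4], [-4], [-3]]
A^2B = [[-10], [17], [-2]]
Controllability matrix C = [B  AB  A^2B] = [[-2, 4, -10], [1, -4, 17], [0, -3, -2]]
Expanding along the first row, det(C) = (-2)·((-4)·(-2) - 17·(-3)) - 4·(1·(-2) - 17·0) + (-10)·(1·(-3) - (-4)·0) = (-2)·59 - 4·(-2) + (-10)·(-3) = -80
Since det(C) ≠ 0, rank(C) = 3 and the system is completely controllable.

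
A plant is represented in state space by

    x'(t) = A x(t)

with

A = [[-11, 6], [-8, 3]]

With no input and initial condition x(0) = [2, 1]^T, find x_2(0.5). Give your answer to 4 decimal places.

det(sI - A) = s^2 - (tr A)s + det A, with tr A = (-11) + 3 = -8 and det A = (-11)·3 - 6·(-8) = -33 - (-48) = 15.
So p(s) = det(sI - A) = s^2 + 8s + 15.
Factor s^2 + 8s + 15: two numbers with sum -8 and product 15 are -3 and -5, so s^2 + 8s + 15 = (s + 3)(s + 5).
Hence p(s) = (s + 3) (s + 5), with roots -5, -3.
The eigenvalues -5, -3 are distinct and real, so A is diagonalisable and x(t) = e^{At} x(0) = V diag(e^{λ_i t}) V^{-1} x(0), where the columns of V are the eigenvectors.
λ = -5: A - (-5)I = [[-6, 6], [-8, 8]]. Row 1 gives (-6)·v1 + 6·v2 = 0, so take v_1 = [1, 1]^T.
λ = -3: A - (-3)I = [[-8, 6], [-8, 6]]. Row 1 gives (-8)·v1 + 6·v2 = 0, so take v_2 = [3, 4]^T.
V = [v_1 v_2] = [[1, 3], [1, 4]] has det V = 1, so V^{-1} = adj(V)/det V = [[4, -3], [-1, 1]].
Modal coordinates z(0) = V^{-1} x(0): 4·2 + (-3)·1 = 5; (-1)·2 + 1·1 = -1; so z(0) = [5, -1]^T.
x_2(t) = Σ_i (v_i)_2 · z_i(0) · e^{λ_i t} (row 2 of V times the modal terms).
x_2(0.5) = 1·5·e^{-5·0.5} + 4·(-1)·e^{-3·0.5} = 5·0.082085 + (-4)·0.223130 = -0.4821.

-0.4821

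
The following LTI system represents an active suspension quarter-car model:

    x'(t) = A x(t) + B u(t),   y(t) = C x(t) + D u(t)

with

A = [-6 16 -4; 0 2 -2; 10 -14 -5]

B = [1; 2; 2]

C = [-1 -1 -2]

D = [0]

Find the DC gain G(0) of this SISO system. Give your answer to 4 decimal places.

G(0) = C(-A)^{-1}B + D = -C A^{-1} B + D.
det A = -12, so A^{-1} = (1/-12)·adj(A) = [[19/6, -34/3, 2], [5/3, -35/6, 1], [5/3, -19/3, 1]]
A^{-1} B = [-31/2, -8, -9]^T
C A^{-1} B = 83/2
G(0) = D - C A^{-1} B = 0 - (83/2) = -83/2 ≈ -41.5000

-41.5000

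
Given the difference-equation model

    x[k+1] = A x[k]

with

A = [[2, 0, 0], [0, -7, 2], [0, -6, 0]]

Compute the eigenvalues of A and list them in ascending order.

-4, -3, 2

det(zI - A) = z^3 - (tr A)z^2 + (M11 + M22 + M33)z - det A, where Mii is the 2×2 principal minor of A obtained by deleting row i and column i.
tr A = 2 + (-7) + 0 = -5; M11 = (-7)·0 - 2·(-6) = 0 - (-12) = 12; M22 = 2·0 - 0·0 = 0 - 0 = 0; M33 = 2·(-7) - 0·0 = -14 - 0 = -14; sum of minors = -2.
det A = 2·((-7)·0 - 2·(-6)) - 0·(0·0 - 2·0) + 0·(0·(-6) - (-7)·0) = 2·12 - 0·0 + 0·0 = 24.
So p(z) = det(zI - A) = z^3 + 5z^2 - 2z - 24.
Rational-root test: any integer root divides -24. Testing small divisors, z = 2 works: p(2) = 8 + 20 + (-4) + (-24) = 0, so (z - 2) is a factor.
Dividing, p(z) = (z - 2)(z^2 + 7z + 12).
Factor z^2 + 7z + 12: two numbers with sum -7 and product 12 are -3 and -4, so z^2 + 7z + 12 = (z + 3)(z + 4).
Hence p(z) = (z - 2) (z + 3) (z + 4), with roots -4, -3, 2.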